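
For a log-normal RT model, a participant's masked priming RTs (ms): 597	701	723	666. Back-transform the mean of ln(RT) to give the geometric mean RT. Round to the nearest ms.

670 ms

ln(RT): 6.3919, 6.5525, 6.5834, 6.5013
Mean ln(RT) = 26.0291/4 = 6.50728
Geometric mean = exp(6.50728) = 670.00 ms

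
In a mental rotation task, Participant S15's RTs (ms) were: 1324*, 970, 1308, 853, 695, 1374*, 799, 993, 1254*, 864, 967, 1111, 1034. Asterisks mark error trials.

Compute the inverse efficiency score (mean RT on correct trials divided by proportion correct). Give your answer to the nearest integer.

Correct trials (n=10): 970, 1308, 853, 695, 799, 993, 864, 967, 1111, 1034
Mean correct RT = 9594/10 = 959.4000 ms
Proportion correct = 10/13
IES = 959.4000 / (10/13) = 1247.220 ms

1247 ms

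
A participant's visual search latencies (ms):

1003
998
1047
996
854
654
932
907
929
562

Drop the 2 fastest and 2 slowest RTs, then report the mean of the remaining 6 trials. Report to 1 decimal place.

936.0 ms

Sorted: 562, 654, 854, 907, 929, 932, 996, 998, 1003, 1047
Drop lowest 2 (562, 654) and highest 2 (1003, 1047)
Remaining (n=6): Σ = 5616, mean = 5616/6 = 936.000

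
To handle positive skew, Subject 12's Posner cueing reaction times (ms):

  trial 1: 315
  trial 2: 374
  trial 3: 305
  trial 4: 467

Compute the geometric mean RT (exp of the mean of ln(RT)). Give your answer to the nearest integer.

360 ms

ln(RT): 5.7526, 5.9243, 5.7203, 6.1463
Mean ln(RT) = 23.5435/4 = 5.88587
Geometric mean = exp(5.88587) = 359.91 ms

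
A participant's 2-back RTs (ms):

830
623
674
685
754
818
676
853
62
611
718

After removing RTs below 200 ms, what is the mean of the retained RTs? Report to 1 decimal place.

Excluded: 62
Retained (n=10): Σ = 7242
Mean = 7242/10 = 724.2000

724.2 ms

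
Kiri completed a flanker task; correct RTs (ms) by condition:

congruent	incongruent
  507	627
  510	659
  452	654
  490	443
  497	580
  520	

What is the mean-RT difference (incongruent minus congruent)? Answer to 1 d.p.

96.6 ms

M(congruent) = 2976/6 = 496.000
M(incongruent) = 2963/5 = 592.600
Difference = 592.600 − 496.000 = 96.600 ms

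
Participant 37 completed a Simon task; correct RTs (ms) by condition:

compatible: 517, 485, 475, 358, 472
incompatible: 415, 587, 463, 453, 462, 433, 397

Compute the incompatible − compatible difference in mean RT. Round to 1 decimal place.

-2.8 ms

M(compatible) = 2307/5 = 461.400
M(incompatible) = 3210/7 = 458.571
Difference = 458.571 − 461.400 = -2.829 ms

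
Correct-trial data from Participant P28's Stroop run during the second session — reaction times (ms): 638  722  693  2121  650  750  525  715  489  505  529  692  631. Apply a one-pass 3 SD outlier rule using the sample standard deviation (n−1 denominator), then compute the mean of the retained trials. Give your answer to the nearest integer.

628 ms

n = 13, ΣRT = 9660, M = 743.077
Σ(x−M)² = 2151956.92; s = √(2151956.92/12) = 423.473
Cutoffs: 743.077 ± 3·423.473 → [-527.3, 2013.5]
Outside: 2121 → excluded.
Retained (n=12): Σ = 7539, mean = 7539/12 = 628.250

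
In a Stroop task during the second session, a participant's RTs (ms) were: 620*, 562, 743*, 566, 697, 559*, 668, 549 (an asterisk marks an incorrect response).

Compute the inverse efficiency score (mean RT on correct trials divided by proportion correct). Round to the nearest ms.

973 ms

Correct trials (n=5): 562, 566, 697, 668, 549
Mean correct RT = 3042/5 = 608.4000 ms
Proportion correct = 5/8
IES = 608.4000 / (5/8) = 973.440 ms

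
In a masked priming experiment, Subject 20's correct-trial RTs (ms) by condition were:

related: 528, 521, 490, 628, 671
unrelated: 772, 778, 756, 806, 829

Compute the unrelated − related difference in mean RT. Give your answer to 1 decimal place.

220.6 ms

M(related) = 2838/5 = 567.600
M(unrelated) = 3941/5 = 788.200
Difference = 788.200 − 567.600 = 220.600 ms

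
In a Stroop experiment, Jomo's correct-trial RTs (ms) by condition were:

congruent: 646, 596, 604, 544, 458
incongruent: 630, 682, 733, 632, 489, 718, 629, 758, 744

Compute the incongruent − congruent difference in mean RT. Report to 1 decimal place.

98.7 ms

M(congruent) = 2848/5 = 569.600
M(incongruent) = 6015/9 = 668.333
Difference = 668.333 − 569.600 = 98.733 ms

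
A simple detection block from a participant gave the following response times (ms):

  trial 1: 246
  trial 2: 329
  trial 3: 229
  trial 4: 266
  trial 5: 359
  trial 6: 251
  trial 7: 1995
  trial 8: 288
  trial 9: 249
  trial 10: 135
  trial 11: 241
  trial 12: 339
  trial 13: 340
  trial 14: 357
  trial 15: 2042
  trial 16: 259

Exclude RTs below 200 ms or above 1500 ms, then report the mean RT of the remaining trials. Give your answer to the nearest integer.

Excluded: 135, 1995, 2042
Retained (n=13): Σ = 3753
Mean = 3753/13 = 288.6923

289 ms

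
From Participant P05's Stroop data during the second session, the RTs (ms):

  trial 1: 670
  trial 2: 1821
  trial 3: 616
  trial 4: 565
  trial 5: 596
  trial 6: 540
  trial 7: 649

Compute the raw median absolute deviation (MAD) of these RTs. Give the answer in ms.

Sorted: 540, 565, 596, 616, 649, 670, 1821 → median = 616
|x − 616|: 54, 1205, 0, 51, 20, 76, 33
Sorted deviations: 0, 20, 33, 51, 54, 76, 1205 → MAD = 51

51 ms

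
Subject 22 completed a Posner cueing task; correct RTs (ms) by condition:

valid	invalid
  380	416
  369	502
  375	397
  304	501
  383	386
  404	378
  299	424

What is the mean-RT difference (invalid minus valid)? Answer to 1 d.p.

M(valid) = 2514/7 = 359.143
M(invalid) = 3004/7 = 429.143
Difference = 429.143 − 359.143 = 70.000 ms

70.0 ms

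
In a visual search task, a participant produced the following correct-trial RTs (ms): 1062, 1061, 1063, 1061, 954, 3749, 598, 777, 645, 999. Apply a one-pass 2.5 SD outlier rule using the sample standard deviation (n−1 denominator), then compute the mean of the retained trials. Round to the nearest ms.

n = 10, ΣRT = 11969, M = 1196.900
Σ(x−M)² = 7524034.90; s = √(7524034.90/9) = 914.332
Cutoffs: 1196.900 ± 2.5·914.332 → [-1088.9, 3482.7]
Outside: 3749 → excluded.
Retained (n=9): Σ = 8220, mean = 8220/9 = 913.333

913 ms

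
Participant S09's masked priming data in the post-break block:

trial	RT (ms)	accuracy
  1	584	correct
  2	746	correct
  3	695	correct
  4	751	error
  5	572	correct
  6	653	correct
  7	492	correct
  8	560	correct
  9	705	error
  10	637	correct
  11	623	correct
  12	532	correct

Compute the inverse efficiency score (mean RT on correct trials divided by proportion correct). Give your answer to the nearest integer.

Correct trials (n=10): 584, 746, 695, 572, 653, 492, 560, 637, 623, 532
Mean correct RT = 6094/10 = 609.4000 ms
Proportion correct = 10/12
IES = 609.4000 / (10/12) = 731.280 ms

731 ms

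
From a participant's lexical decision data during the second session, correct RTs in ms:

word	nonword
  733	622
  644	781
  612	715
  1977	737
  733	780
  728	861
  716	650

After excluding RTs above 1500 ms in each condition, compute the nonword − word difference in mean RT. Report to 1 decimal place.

40.8 ms

word: exclude 1977
M(word) = 4166/6 = 694.333
M(nonword) = 5146/7 = 735.143
Difference = 735.143 − 694.333 = 40.810 ms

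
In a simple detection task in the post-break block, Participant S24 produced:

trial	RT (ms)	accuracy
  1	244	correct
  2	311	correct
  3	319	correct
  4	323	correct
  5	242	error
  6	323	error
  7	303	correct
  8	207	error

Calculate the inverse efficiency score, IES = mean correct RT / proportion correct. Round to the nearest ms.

Correct trials (n=5): 244, 311, 319, 323, 303
Mean correct RT = 1500/5 = 300.0000 ms
Proportion correct = 5/8
IES = 300.0000 / (5/8) = 480.000 ms

480 ms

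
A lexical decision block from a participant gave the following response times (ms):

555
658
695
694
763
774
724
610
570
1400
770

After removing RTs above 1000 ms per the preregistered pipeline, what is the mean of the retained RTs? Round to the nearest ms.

681 ms

Excluded: 1400
Retained (n=10): Σ = 6813
Mean = 6813/10 = 681.3000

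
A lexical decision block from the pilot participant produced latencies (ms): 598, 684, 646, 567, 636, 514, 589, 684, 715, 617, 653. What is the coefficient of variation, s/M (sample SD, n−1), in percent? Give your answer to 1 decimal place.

9.3%

n = 11, Σ = 6903, M = 627.5455
Σ(x−M)² = 34110.727; s = √(34110.727/10) = 58.4044
CV = 58.4044 / 627.5455 = 0.09307 = 9.307%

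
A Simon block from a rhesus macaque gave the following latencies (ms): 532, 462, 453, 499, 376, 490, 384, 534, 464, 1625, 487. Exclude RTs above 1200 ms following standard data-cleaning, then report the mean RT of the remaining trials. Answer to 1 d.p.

468.1 ms

Excluded: 1625
Retained (n=10): Σ = 4681
Mean = 4681/10 = 468.1000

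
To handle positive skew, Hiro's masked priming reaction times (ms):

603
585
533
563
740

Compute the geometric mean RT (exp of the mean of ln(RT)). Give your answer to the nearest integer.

601 ms

ln(RT): 6.4019, 6.3716, 6.2785, 6.3333, 6.6067
Mean ln(RT) = 31.9920/5 = 6.39840
Geometric mean = exp(6.39840) = 600.88 ms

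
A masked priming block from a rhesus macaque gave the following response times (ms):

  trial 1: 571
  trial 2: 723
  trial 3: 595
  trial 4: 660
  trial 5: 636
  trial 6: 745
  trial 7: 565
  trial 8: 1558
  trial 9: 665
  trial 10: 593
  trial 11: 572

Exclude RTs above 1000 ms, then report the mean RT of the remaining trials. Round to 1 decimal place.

632.5 ms

Excluded: 1558
Retained (n=10): Σ = 6325
Mean = 6325/10 = 632.5000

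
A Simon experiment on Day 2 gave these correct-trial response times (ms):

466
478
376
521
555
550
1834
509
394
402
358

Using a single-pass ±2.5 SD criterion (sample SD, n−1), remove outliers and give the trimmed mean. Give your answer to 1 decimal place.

460.9 ms

n = 11, ΣRT = 6443, M = 585.727
Σ(x−M)² = 1762782.18; s = √(1762782.18/10) = 419.855
Cutoffs: 585.727 ± 2.5·419.855 → [-463.9, 1635.4]
Outside: 1834 → excluded.
Retained (n=10): Σ = 4609, mean = 4609/10 = 460.900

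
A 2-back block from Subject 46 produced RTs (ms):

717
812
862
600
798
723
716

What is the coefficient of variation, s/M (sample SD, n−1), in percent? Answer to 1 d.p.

n = 7, Σ = 5228, M = 746.8571
Σ(x−M)² = 44096.857; s = √(44096.857/6) = 85.7291
CV = 85.7291 / 746.8571 = 0.11479 = 11.479%

11.5%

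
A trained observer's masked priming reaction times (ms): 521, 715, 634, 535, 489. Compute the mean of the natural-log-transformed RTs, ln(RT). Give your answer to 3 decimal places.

6.351

ln(RT): 6.2558, 6.5723, 6.4520, 6.2823, 6.1924
Σ ln(RT) = 31.7547
Mean = 31.7547/5 = 6.35094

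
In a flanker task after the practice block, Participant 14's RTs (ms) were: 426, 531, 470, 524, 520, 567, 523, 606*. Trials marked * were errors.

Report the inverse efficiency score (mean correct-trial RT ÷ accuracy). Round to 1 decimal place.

Correct trials (n=7): 426, 531, 470, 524, 520, 567, 523
Mean correct RT = 3561/7 = 508.7143 ms
Proportion correct = 7/8
IES = 508.7143 / (7/8) = 581.388 ms

581.4 ms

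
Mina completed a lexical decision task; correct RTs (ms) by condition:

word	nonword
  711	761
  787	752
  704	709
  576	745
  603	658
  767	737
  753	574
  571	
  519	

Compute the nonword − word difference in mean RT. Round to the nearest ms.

M(word) = 5991/9 = 665.667
M(nonword) = 4936/7 = 705.143
Difference = 705.143 − 665.667 = 39.476 ms

39 ms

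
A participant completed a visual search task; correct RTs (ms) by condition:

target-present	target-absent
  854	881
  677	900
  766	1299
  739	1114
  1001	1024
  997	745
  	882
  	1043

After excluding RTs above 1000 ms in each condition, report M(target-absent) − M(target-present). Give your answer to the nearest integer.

target-present: exclude 1001
target-absent: exclude 1299, 1114, 1024, 1043
M(target-present) = 4033/5 = 806.600
M(target-absent) = 3408/4 = 852.000
Difference = 852.000 − 806.600 = 45.400 ms

45 ms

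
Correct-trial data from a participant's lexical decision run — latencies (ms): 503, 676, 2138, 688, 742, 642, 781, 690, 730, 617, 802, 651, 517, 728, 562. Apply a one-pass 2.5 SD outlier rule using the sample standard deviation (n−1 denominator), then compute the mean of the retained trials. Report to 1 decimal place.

n = 15, ΣRT = 11467, M = 764.467
Σ(x−M)² = 2130733.73; s = √(2130733.73/14) = 390.122
Cutoffs: 764.467 ± 2.5·390.122 → [-210.8, 1739.8]
Outside: 2138 → excluded.
Retained (n=14): Σ = 9329, mean = 9329/14 = 666.357

666.4 ms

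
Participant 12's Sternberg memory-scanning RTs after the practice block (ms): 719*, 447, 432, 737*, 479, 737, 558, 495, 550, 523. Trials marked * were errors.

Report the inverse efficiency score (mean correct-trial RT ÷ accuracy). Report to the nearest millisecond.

660 ms

Correct trials (n=8): 447, 432, 479, 737, 558, 495, 550, 523
Mean correct RT = 4221/8 = 527.6250 ms
Proportion correct = 8/10
IES = 527.6250 / (8/10) = 659.531 ms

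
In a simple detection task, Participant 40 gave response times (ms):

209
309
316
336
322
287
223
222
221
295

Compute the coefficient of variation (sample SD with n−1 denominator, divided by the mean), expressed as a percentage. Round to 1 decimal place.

n = 10, Σ = 2740, M = 274.0000
Σ(x−M)² = 22086.000; s = √(22086.000/9) = 49.5379
CV = 49.5379 / 274.0000 = 0.18080 = 18.080%

18.1%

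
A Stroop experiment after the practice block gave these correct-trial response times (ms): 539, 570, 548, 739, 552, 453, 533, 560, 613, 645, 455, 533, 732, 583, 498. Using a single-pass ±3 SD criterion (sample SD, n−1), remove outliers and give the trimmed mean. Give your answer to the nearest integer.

n = 15, ΣRT = 8553, M = 570.200
Σ(x−M)² = 99152.40; s = √(99152.40/14) = 84.156
Cutoffs: 570.200 ± 3·84.156 → [317.7, 822.7]
No RTs fall outside the cutoffs; all 15 retained. Mean = 8553/15 = 570.200

570 ms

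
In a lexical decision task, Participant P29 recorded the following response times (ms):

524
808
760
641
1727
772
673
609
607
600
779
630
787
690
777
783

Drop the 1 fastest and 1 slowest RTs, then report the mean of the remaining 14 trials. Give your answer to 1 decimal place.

Sorted: 524, 600, 607, 609, 630, 641, 673, 690, 760, 772, 777, 779, 783, 787, 808, 1727
Drop lowest 1 (524) and highest 1 (1727)
Remaining (n=14): Σ = 9916, mean = 9916/14 = 708.286

708.3 ms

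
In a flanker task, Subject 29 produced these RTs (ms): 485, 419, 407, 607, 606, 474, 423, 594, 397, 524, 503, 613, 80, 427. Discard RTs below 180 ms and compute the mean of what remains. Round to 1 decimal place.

Excluded: 80
Retained (n=13): Σ = 6479
Mean = 6479/13 = 498.3846

498.4 ms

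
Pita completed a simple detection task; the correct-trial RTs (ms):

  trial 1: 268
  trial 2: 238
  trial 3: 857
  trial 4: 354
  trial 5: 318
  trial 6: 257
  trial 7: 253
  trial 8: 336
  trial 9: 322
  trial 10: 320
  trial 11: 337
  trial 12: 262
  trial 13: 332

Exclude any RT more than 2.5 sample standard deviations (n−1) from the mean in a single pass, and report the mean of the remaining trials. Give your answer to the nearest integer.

n = 13, ΣRT = 4454, M = 342.615
Σ(x−M)² = 304823.08; s = √(304823.08/12) = 159.380
Cutoffs: 342.615 ± 2.5·159.380 → [-55.8, 741.1]
Outside: 857 → excluded.
Retained (n=12): Σ = 3597, mean = 3597/12 = 299.750

300 ms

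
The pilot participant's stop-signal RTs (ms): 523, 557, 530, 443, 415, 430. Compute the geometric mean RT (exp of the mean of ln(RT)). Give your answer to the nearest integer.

ln(RT): 6.2596, 6.3226, 6.2729, 6.0936, 6.0283, 6.0638
Mean ln(RT) = 37.0407/6 = 6.17344
Geometric mean = exp(6.17344) = 479.84 ms

480 ms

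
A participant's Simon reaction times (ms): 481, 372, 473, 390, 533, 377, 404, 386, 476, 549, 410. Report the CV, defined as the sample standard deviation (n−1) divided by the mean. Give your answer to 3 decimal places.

n = 11, Σ = 4851, M = 441.0000
Σ(x−M)² = 40790.000; s = √(40790.000/10) = 63.8670
CV = 63.8670 / 441.0000 = 0.14482

0.145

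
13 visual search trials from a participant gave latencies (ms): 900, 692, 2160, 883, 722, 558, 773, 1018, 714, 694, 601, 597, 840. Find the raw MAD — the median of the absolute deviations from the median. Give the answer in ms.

121 ms

Sorted: 558, 597, 601, 692, 694, 714, 722, 773, 840, 883, 900, 1018, 2160 → median = 722
|x − 722|: 178, 30, 1438, 161, 0, 164, 51, 296, 8, 28, 121, 125, 118
Sorted deviations: 0, 8, 28, 30, 51, 118, 121, 125, 161, 164, 178, 296, 1438 → MAD = 121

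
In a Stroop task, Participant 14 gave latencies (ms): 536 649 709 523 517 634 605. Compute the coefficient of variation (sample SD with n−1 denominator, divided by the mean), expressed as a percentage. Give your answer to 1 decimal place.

12.3%

n = 7, Σ = 4173, M = 596.1429
Σ(x−M)² = 32272.857; s = √(32272.857/6) = 73.3404
CV = 73.3404 / 596.1429 = 0.12302 = 12.302%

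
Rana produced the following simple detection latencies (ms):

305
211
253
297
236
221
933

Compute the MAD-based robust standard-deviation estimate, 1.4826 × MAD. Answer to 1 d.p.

Sorted: 211, 221, 236, 253, 297, 305, 933 → median = 253
|x − 253| sorted: 0, 17, 32, 42, 44, 52, 680 → MAD = 42
Robust SD ≈ 1.4826 × 42 = 62.269

62.3 ms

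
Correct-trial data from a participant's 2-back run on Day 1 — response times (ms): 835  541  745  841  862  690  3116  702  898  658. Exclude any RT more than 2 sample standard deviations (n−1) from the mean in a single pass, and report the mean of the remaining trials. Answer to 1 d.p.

752.4 ms

n = 10, ΣRT = 9888, M = 988.800
Σ(x−M)² = 5135729.60; s = √(5135729.60/9) = 755.405
Cutoffs: 988.800 ± 2·755.405 → [-522.0, 2499.6]
Outside: 3116 → excluded.
Retained (n=9): Σ = 6772, mean = 6772/9 = 752.444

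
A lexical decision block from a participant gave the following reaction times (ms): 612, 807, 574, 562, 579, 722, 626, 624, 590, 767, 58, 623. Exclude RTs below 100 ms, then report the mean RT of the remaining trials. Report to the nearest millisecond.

644 ms

Excluded: 58
Retained (n=11): Σ = 7086
Mean = 7086/11 = 644.1818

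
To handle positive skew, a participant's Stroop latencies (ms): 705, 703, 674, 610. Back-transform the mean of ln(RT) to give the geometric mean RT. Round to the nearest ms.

672 ms

ln(RT): 6.5582, 6.5554, 6.5132, 6.4135
Mean ln(RT) = 26.0402/4 = 6.51006
Geometric mean = exp(6.51006) = 671.87 ms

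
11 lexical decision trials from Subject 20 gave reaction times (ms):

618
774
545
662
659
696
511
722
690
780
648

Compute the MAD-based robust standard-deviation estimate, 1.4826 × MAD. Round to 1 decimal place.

65.2 ms

Sorted: 511, 545, 618, 648, 659, 662, 690, 696, 722, 774, 780 → median = 662
|x − 662| sorted: 0, 3, 14, 28, 34, 44, 60, 112, 117, 118, 151 → MAD = 44
Robust SD ≈ 1.4826 × 44 = 65.234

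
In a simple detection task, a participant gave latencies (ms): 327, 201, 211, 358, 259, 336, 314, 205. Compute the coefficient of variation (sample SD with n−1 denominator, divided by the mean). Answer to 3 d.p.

n = 8, Σ = 2211, M = 276.3750
Σ(x−M)² = 29547.875; s = √(29547.875/7) = 64.9702
CV = 64.9702 / 276.3750 = 0.23508

0.235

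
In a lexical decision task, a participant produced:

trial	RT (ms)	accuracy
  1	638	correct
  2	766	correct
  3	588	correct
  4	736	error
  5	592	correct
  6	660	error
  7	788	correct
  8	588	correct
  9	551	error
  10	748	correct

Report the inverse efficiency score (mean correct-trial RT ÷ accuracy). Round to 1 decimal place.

960.8 ms

Correct trials (n=7): 638, 766, 588, 592, 788, 588, 748
Mean correct RT = 4708/7 = 672.5714 ms
Proportion correct = 7/10
IES = 672.5714 / (7/10) = 960.816 ms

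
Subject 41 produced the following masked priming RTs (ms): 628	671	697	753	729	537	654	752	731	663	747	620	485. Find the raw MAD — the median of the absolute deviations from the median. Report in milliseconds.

58 ms

Sorted: 485, 537, 620, 628, 654, 663, 671, 697, 729, 731, 747, 752, 753 → median = 671
|x − 671|: 43, 0, 26, 82, 58, 134, 17, 81, 60, 8, 76, 51, 186
Sorted deviations: 0, 8, 17, 26, 43, 51, 58, 60, 76, 81, 82, 134, 186 → MAD = 58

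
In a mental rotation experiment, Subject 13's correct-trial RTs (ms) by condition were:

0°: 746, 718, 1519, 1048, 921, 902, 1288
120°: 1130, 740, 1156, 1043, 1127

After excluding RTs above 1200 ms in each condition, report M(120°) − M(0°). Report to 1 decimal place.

0°: exclude 1519, 1288
M(0°) = 4335/5 = 867.000
M(120°) = 5196/5 = 1039.200
Difference = 1039.200 − 867.000 = 172.200 ms

172.2 ms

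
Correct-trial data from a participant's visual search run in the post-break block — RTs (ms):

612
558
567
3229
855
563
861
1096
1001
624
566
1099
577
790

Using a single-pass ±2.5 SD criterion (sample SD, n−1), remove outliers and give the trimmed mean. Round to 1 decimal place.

751.5 ms

n = 14, ΣRT = 12998, M = 928.429
Σ(x−M)² = 6233217.43; s = √(6233217.43/13) = 692.444
Cutoffs: 928.429 ± 2.5·692.444 → [-802.7, 2659.5]
Outside: 3229 → excluded.
Retained (n=13): Σ = 9769, mean = 9769/13 = 751.462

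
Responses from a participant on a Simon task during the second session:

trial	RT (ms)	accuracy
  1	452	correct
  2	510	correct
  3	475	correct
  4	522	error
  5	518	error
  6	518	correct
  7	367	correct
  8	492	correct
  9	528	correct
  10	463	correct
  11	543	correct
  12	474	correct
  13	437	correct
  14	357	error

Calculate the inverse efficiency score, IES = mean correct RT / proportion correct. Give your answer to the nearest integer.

608 ms

Correct trials (n=11): 452, 510, 475, 518, 367, 492, 528, 463, 543, 474, 437
Mean correct RT = 5259/11 = 478.0909 ms
Proportion correct = 11/14
IES = 478.0909 / (11/14) = 608.479 ms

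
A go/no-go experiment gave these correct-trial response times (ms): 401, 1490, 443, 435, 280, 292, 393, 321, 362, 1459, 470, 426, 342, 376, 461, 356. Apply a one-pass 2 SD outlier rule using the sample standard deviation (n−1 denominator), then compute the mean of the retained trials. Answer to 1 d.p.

n = 16, ΣRT = 8307, M = 519.188
Σ(x−M)² = 2134336.44; s = √(2134336.44/15) = 377.212
Cutoffs: 519.188 ± 2·377.212 → [-235.2, 1273.6]
Outside: 1459, 1490 → excluded.
Retained (n=14): Σ = 5358, mean = 5358/14 = 382.714

382.7 ms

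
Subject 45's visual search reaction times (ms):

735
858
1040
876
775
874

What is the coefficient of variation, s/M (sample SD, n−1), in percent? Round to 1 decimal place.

n = 6, Σ = 5158, M = 859.6667
Σ(x−M)² = 55705.333; s = √(55705.333/5) = 105.5513
CV = 105.5513 / 859.6667 = 0.12278 = 12.278%

12.3%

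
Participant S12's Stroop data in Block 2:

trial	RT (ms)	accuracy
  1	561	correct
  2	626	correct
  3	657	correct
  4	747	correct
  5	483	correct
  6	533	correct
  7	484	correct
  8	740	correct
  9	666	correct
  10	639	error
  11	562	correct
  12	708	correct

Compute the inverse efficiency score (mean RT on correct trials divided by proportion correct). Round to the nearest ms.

671 ms

Correct trials (n=11): 561, 626, 657, 747, 483, 533, 484, 740, 666, 562, 708
Mean correct RT = 6767/11 = 615.1818 ms
Proportion correct = 11/12
IES = 615.1818 / (11/12) = 671.107 ms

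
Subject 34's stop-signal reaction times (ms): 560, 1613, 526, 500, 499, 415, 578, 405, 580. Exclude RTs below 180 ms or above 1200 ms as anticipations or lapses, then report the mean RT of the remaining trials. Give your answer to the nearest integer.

Excluded: 1613
Retained (n=8): Σ = 4063
Mean = 4063/8 = 507.8750

508 ms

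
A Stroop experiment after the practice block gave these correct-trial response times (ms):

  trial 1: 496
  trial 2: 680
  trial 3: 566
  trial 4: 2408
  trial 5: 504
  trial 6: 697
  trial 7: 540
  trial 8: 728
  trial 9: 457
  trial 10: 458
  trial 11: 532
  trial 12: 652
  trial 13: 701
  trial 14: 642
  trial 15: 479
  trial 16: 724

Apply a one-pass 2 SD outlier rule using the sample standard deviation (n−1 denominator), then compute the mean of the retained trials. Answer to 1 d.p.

n = 16, ΣRT = 11264, M = 704.000
Σ(x−M)² = 3242712.00; s = √(3242712.00/15) = 464.952
Cutoffs: 704.000 ± 2·464.952 → [-225.9, 1633.9]
Outside: 2408 → excluded.
Retained (n=15): Σ = 8856, mean = 8856/15 = 590.400

590.4 ms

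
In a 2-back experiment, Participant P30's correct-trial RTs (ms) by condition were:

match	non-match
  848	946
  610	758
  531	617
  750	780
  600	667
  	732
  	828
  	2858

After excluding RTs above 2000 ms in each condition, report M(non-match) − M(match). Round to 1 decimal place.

non-match: exclude 2858
M(match) = 3339/5 = 667.800
M(non-match) = 5328/7 = 761.143
Difference = 761.143 − 667.800 = 93.343 ms

93.3 ms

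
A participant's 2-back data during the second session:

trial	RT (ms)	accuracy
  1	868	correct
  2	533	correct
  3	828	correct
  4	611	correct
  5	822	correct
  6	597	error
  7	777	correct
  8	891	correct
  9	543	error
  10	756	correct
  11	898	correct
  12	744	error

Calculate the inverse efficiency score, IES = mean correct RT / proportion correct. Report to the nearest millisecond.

Correct trials (n=9): 868, 533, 828, 611, 822, 777, 891, 756, 898
Mean correct RT = 6984/9 = 776.0000 ms
Proportion correct = 9/12
IES = 776.0000 / (9/12) = 1034.667 ms

1035 ms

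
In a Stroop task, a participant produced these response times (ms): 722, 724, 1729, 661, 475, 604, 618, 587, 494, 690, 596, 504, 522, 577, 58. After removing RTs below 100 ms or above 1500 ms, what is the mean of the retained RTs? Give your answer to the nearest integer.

Excluded: 58, 1729
Retained (n=13): Σ = 7774
Mean = 7774/13 = 598.0000

598 ms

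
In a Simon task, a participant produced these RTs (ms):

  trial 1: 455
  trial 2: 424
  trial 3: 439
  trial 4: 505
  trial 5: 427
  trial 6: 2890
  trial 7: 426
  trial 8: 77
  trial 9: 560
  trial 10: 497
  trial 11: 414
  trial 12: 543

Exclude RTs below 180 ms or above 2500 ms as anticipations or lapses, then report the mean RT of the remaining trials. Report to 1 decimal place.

469.0 ms

Excluded: 77, 2890
Retained (n=10): Σ = 4690
Mean = 4690/10 = 469.0000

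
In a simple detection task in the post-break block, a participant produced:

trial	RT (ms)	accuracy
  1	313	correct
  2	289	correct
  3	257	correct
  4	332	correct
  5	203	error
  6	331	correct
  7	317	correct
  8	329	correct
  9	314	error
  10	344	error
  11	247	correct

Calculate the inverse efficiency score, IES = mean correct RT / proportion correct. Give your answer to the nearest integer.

415 ms

Correct trials (n=8): 313, 289, 257, 332, 331, 317, 329, 247
Mean correct RT = 2415/8 = 301.8750 ms
Proportion correct = 8/11
IES = 301.8750 / (8/11) = 415.078 ms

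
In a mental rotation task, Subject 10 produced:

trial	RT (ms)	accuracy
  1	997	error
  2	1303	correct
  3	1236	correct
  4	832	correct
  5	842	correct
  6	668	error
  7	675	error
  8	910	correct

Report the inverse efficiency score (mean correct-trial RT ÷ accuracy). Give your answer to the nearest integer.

Correct trials (n=5): 1303, 1236, 832, 842, 910
Mean correct RT = 5123/5 = 1024.6000 ms
Proportion correct = 5/8
IES = 1024.6000 / (5/8) = 1639.360 ms

1639 ms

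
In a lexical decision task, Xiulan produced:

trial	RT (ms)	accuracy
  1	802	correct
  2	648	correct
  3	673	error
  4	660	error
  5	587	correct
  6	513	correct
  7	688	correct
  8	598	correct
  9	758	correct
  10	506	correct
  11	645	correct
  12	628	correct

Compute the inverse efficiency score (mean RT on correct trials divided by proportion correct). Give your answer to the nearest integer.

765 ms

Correct trials (n=10): 802, 648, 587, 513, 688, 598, 758, 506, 645, 628
Mean correct RT = 6373/10 = 637.3000 ms
Proportion correct = 10/12
IES = 637.3000 / (10/12) = 764.760 ms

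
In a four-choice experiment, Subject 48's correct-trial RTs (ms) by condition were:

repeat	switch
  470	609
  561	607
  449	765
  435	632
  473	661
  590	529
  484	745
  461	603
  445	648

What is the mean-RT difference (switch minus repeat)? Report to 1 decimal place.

159.0 ms

M(repeat) = 4368/9 = 485.333
M(switch) = 5799/9 = 644.333
Difference = 644.333 − 485.333 = 159.000 ms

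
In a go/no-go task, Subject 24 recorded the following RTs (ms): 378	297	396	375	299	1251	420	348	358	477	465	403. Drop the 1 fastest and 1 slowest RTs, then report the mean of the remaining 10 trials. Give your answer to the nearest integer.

392 ms

Sorted: 297, 299, 348, 358, 375, 378, 396, 403, 420, 465, 477, 1251
Drop lowest 1 (297) and highest 1 (1251)
Remaining (n=10): Σ = 3919, mean = 3919/10 = 391.900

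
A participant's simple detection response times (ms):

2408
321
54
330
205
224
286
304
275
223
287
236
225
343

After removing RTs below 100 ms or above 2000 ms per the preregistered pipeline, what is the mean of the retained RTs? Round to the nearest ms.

Excluded: 54, 2408
Retained (n=12): Σ = 3259
Mean = 3259/12 = 271.5833

272 ms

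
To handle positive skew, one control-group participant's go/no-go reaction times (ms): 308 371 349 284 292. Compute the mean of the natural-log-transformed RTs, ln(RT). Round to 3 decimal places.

5.765

ln(RT): 5.7301, 5.9162, 5.8551, 5.6490, 5.6768
Σ ln(RT) = 28.8271
Mean = 28.8271/5 = 5.76542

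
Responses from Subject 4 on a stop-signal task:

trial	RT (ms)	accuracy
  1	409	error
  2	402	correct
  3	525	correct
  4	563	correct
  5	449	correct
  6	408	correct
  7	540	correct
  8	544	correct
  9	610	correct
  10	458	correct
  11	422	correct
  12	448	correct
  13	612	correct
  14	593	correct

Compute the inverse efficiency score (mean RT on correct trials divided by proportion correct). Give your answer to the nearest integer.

545 ms

Correct trials (n=13): 402, 525, 563, 449, 408, 540, 544, 610, 458, 422, 448, 612, 593
Mean correct RT = 6574/13 = 505.6923 ms
Proportion correct = 13/14
IES = 505.6923 / (13/14) = 544.592 ms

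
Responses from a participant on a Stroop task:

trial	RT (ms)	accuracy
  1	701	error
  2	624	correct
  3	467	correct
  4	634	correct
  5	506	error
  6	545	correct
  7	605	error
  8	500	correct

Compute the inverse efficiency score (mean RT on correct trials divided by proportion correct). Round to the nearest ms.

Correct trials (n=5): 624, 467, 634, 545, 500
Mean correct RT = 2770/5 = 554.0000 ms
Proportion correct = 5/8
IES = 554.0000 / (5/8) = 886.400 ms

886 ms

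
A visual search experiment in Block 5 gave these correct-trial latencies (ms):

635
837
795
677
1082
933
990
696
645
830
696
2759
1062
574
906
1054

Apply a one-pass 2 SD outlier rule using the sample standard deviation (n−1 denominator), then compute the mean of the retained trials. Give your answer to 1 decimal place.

n = 16, ΣRT = 15171, M = 948.188
Σ(x−M)² = 3905418.44; s = √(3905418.44/15) = 510.256
Cutoffs: 948.188 ± 2·510.256 → [-72.3, 1968.7]
Outside: 2759 → excluded.
Retained (n=15): Σ = 12412, mean = 12412/15 = 827.467

827.5 ms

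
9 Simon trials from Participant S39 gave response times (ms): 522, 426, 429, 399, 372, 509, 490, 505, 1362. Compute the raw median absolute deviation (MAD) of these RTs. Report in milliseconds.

Sorted: 372, 399, 426, 429, 490, 505, 509, 522, 1362 → median = 490
|x − 490|: 32, 64, 61, 91, 118, 19, 0, 15, 872
Sorted deviations: 0, 15, 19, 32, 61, 64, 91, 118, 872 → MAD = 61

61 ms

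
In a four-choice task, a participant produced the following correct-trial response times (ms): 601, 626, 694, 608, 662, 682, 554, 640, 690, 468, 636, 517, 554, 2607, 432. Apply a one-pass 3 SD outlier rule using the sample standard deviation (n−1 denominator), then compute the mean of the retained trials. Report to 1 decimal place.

n = 15, ΣRT = 10971, M = 731.400
Σ(x−M)² = 3856969.60; s = √(3856969.60/14) = 524.879
Cutoffs: 731.400 ± 3·524.879 → [-843.2, 2306.0]
Outside: 2607 → excluded.
Retained (n=14): Σ = 8364, mean = 8364/14 = 597.429

597.4 ms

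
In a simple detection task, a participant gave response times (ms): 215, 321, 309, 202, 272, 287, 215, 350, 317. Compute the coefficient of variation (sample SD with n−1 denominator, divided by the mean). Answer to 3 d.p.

0.195

n = 9, Σ = 2488, M = 276.4444
Σ(x−M)² = 23324.222; s = √(23324.222/8) = 53.9956
CV = 53.9956 / 276.4444 = 0.19532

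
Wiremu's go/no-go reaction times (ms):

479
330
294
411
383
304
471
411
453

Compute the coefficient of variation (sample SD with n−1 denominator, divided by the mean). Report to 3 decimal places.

0.179

n = 9, Σ = 3536, M = 392.8889
Σ(x−M)² = 39518.889; s = √(39518.889/8) = 70.2841
CV = 70.2841 / 392.8889 = 0.17889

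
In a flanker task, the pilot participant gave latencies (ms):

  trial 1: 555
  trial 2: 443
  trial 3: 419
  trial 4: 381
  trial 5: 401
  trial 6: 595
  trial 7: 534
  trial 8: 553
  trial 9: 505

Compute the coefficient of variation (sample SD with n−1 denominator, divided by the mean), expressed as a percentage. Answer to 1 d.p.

16.0%

n = 9, Σ = 4386, M = 487.3333
Σ(x−M)² = 48368.000; s = √(48368.000/8) = 77.7560
CV = 77.7560 / 487.3333 = 0.15955 = 15.955%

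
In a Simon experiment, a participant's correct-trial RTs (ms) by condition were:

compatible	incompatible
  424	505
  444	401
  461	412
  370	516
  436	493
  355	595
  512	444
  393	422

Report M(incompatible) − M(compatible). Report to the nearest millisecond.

M(compatible) = 3395/8 = 424.375
M(incompatible) = 3788/8 = 473.500
Difference = 473.500 − 424.375 = 49.125 ms

49 ms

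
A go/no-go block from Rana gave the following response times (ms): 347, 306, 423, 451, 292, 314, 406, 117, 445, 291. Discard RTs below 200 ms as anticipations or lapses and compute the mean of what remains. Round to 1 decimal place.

Excluded: 117
Retained (n=9): Σ = 3275
Mean = 3275/9 = 363.8889

363.9 ms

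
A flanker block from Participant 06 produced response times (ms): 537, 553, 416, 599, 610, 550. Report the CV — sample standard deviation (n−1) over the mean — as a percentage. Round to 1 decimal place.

12.7%

n = 6, Σ = 3265, M = 544.1667
Σ(x−M)² = 23930.833; s = √(23930.833/5) = 69.1821
CV = 69.1821 / 544.1667 = 0.12713 = 12.713%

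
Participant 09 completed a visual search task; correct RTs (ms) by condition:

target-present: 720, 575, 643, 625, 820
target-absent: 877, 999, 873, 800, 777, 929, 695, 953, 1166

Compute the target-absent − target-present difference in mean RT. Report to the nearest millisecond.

220 ms

M(target-present) = 3383/5 = 676.600
M(target-absent) = 8069/9 = 896.556
Difference = 896.556 − 676.600 = 219.956 ms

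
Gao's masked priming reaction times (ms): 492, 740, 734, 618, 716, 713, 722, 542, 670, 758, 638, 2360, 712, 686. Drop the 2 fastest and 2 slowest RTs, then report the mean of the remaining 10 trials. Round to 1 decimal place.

Sorted: 492, 542, 618, 638, 670, 686, 712, 713, 716, 722, 734, 740, 758, 2360
Drop lowest 2 (492, 542) and highest 2 (758, 2360)
Remaining (n=10): Σ = 6949, mean = 6949/10 = 694.900

694.9 ms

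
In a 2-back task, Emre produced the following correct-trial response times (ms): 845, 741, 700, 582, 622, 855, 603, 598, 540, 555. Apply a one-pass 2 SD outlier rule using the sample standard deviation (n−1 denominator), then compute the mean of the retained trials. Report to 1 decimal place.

664.1 ms

n = 10, ΣRT = 6641, M = 664.100
Σ(x−M)² = 120288.90; s = √(120288.90/9) = 115.609
Cutoffs: 664.100 ± 2·115.609 → [432.9, 895.3]
No RTs fall outside the cutoffs; all 10 retained. Mean = 6641/10 = 664.100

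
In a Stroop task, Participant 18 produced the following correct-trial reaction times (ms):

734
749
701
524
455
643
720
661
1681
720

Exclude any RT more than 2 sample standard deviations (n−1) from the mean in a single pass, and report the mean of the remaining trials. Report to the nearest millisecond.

656 ms

n = 10, ΣRT = 7588, M = 758.800
Σ(x−M)² = 1027915.60; s = √(1027915.60/9) = 337.954
Cutoffs: 758.800 ± 2·337.954 → [82.9, 1434.7]
Outside: 1681 → excluded.
Retained (n=9): Σ = 5907, mean = 5907/9 = 656.333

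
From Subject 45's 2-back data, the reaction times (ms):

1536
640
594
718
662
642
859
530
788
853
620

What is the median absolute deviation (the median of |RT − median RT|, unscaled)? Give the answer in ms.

Sorted: 530, 594, 620, 640, 642, 662, 718, 788, 853, 859, 1536 → median = 662
|x − 662|: 874, 22, 68, 56, 0, 20, 197, 132, 126, 191, 42
Sorted deviations: 0, 20, 22, 42, 56, 68, 126, 132, 191, 197, 874 → MAD = 68

68 ms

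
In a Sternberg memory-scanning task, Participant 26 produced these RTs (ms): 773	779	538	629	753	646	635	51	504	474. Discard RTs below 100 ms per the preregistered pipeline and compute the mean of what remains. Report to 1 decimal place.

636.8 ms

Excluded: 51
Retained (n=9): Σ = 5731
Mean = 5731/9 = 636.7778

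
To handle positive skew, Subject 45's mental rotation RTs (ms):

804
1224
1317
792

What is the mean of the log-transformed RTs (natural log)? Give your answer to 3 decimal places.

ln(RT): 6.6896, 7.1099, 7.1831, 6.6746
Σ ln(RT) = 27.6572
Mean = 27.6572/4 = 6.91429

6.914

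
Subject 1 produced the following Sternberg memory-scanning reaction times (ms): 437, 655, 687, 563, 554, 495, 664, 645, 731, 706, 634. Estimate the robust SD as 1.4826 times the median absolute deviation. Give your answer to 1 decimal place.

Sorted: 437, 495, 554, 563, 634, 645, 655, 664, 687, 706, 731 → median = 645
|x − 645| sorted: 0, 10, 11, 19, 42, 61, 82, 86, 91, 150, 208 → MAD = 61
Robust SD ≈ 1.4826 × 61 = 90.439

90.4 ms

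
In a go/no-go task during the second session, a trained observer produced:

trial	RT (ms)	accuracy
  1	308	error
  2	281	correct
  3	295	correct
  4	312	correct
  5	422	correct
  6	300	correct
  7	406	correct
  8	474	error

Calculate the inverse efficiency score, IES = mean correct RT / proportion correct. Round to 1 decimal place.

448.0 ms

Correct trials (n=6): 281, 295, 312, 422, 300, 406
Mean correct RT = 2016/6 = 336.0000 ms
Proportion correct = 6/8
IES = 336.0000 / (6/8) = 448.000 ms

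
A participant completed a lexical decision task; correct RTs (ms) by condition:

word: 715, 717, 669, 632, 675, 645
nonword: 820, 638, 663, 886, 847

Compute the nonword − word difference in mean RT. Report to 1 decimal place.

95.3 ms

M(word) = 4053/6 = 675.500
M(nonword) = 3854/5 = 770.800
Difference = 770.800 − 675.500 = 95.300 ms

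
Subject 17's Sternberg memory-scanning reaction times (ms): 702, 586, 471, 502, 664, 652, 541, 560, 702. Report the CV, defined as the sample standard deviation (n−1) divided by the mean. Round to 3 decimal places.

0.144

n = 9, Σ = 5380, M = 597.7778
Σ(x−M)² = 59085.556; s = √(59085.556/8) = 85.9401
CV = 85.9401 / 597.7778 = 0.14377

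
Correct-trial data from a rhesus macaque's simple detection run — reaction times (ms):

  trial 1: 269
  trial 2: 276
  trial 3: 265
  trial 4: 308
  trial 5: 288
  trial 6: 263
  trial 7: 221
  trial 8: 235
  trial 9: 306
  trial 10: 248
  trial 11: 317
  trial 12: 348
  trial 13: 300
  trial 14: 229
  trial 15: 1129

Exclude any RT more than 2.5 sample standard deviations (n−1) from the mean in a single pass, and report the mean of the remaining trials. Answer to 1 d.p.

n = 15, ΣRT = 5002, M = 333.467
Σ(x−M)² = 695619.73; s = √(695619.73/14) = 222.906
Cutoffs: 333.467 ± 2.5·222.906 → [-223.8, 890.7]
Outside: 1129 → excluded.
Retained (n=14): Σ = 3873, mean = 3873/14 = 276.643

276.6 ms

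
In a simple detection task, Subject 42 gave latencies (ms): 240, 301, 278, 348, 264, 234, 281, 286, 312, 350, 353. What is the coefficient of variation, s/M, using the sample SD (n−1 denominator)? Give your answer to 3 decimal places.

n = 11, Σ = 3247, M = 295.1818
Σ(x−M)² = 17795.636; s = √(17795.636/10) = 42.1849
CV = 42.1849 / 295.1818 = 0.14291

0.143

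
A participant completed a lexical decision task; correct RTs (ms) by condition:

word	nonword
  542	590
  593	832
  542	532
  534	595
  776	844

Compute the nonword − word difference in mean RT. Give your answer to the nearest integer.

81 ms

M(word) = 2987/5 = 597.400
M(nonword) = 3393/5 = 678.600
Difference = 678.600 − 597.400 = 81.200 ms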